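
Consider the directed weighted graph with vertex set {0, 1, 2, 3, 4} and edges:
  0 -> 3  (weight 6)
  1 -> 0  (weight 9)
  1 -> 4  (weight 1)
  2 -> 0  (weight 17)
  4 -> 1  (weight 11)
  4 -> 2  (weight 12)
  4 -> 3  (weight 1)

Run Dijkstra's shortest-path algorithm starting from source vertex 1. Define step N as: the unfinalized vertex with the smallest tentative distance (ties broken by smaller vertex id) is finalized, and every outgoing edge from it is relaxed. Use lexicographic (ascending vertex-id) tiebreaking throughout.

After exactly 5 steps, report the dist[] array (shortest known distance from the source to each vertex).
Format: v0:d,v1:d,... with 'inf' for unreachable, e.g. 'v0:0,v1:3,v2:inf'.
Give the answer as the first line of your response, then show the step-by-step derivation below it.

v0:9,v1:0,v2:13,v3:2,v4:1

step 1: dist = v0:9,v1:0,v2:inf,v3:inf,v4:1
step 2: dist = v0:9,v1:0,v2:13,v3:2,v4:1
step 3: dist = v0:9,v1:0,v2:13,v3:2,v4:1
step 4: dist = v0:9,v1:0,v2:13,v3:2,v4:1
step 5: dist = v0:9,v1:0,v2:13,v3:2,v4:1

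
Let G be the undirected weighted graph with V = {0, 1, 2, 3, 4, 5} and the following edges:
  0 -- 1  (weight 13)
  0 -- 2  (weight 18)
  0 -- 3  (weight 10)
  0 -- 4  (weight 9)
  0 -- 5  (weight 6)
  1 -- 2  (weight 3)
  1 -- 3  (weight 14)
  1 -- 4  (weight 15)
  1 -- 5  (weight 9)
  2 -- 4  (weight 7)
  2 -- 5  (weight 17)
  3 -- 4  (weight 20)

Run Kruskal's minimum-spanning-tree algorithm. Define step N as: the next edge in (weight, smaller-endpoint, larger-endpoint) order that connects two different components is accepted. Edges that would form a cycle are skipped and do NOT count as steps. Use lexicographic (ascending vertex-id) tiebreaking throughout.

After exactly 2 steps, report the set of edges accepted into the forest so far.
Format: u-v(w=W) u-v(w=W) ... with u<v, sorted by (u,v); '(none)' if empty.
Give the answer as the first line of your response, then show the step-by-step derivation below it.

0-5(w=6) 1-2(w=3)

step 1: add edge 1-2 (w=3); MST = {1-2(w=3)}
step 2: add edge 0-5 (w=6); MST = {0-5(w=6) 1-2(w=3)}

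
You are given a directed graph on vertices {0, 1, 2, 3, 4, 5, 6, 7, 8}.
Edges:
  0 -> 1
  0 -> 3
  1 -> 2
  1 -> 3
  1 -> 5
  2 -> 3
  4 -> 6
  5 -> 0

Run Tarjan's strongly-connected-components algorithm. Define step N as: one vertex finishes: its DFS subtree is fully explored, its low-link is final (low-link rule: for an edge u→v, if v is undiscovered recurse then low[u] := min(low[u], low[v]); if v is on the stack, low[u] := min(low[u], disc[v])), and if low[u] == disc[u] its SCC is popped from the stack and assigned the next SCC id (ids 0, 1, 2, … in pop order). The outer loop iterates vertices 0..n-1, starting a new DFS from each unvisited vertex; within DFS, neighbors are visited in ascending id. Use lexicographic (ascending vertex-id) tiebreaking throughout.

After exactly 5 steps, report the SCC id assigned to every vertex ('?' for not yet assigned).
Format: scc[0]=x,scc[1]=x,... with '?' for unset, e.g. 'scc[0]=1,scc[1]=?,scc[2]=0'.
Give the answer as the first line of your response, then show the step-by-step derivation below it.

scc[0]=2,scc[1]=2,scc[2]=1,scc[3]=0,scc[4]=?,scc[5]=2,scc[6]=?,scc[7]=?,scc[8]=?

step 1: low=(low[0]=0,low[1]=1,low[2]=2,low[3]=3,low[4]=?,low[5]=?,low[6]=?,low[7]=?,low[8]=?); scc=(scc[0]=?,scc[1]=?,scc[2]=?,scc[3]=0,scc[4]=?,scc[5]=?,scc[6]=?,scc[7]=?,scc[8]=?)
step 2: low=(low[0]=0,low[1]=1,low[2]=2,low[3]=3,low[4]=?,low[5]=?,low[6]=?,low[7]=?,low[8]=?); scc=(scc[0]=?,scc[1]=?,scc[2]=1,scc[3]=0,scc[4]=?,scc[5]=?,scc[6]=?,scc[7]=?,scc[8]=?)
step 3: low=(low[0]=0,low[1]=1,low[2]=2,low[3]=3,low[4]=?,low[5]=0,low[6]=?,low[7]=?,low[8]=?); scc=(scc[0]=?,scc[1]=?,scc[2]=1,scc[3]=0,scc[4]=?,scc[5]=?,scc[6]=?,scc[7]=?,scc[8]=?)
step 4: low=(low[0]=0,low[1]=0,low[2]=2,low[3]=3,low[4]=?,low[5]=0,low[6]=?,low[7]=?,low[8]=?); scc=(scc[0]=?,scc[1]=?,scc[2]=1,scc[3]=0,scc[4]=?,scc[5]=?,scc[6]=?,scc[7]=?,scc[8]=?)
step 5: low=(low[0]=0,low[1]=0,low[2]=2,low[3]=3,low[4]=?,low[5]=0,low[6]=?,low[7]=?,low[8]=?); scc=(scc[0]=2,scc[1]=2,scc[2]=1,scc[3]=0,scc[4]=?,scc[5]=2,scc[6]=?,scc[7]=?,scc[8]=?)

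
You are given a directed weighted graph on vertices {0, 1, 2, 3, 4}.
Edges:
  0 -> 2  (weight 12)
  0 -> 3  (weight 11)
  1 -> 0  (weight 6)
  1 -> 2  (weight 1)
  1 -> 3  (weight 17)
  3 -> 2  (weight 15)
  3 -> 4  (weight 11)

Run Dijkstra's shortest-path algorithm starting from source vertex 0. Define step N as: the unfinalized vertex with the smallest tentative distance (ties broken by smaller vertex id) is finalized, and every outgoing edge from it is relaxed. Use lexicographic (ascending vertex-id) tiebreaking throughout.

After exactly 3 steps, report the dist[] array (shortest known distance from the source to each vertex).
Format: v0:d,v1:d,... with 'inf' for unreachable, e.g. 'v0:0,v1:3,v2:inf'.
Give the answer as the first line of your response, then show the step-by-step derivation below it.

v0:0,v1:inf,v2:12,v3:11,v4:22

step 1: dist = v0:0,v1:inf,v2:12,v3:11,v4:inf
step 2: dist = v0:0,v1:inf,v2:12,v3:11,v4:22
step 3: dist = v0:0,v1:inf,v2:12,v3:11,v4:22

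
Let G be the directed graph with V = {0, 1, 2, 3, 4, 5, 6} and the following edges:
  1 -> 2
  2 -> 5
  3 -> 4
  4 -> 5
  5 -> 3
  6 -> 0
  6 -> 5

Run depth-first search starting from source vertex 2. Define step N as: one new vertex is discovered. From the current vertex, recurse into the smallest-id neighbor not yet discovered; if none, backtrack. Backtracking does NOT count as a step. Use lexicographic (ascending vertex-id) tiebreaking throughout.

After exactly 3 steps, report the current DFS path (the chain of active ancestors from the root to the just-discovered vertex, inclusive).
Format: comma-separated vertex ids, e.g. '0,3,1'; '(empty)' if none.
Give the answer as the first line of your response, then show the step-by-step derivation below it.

2,5,3

step 1: discover 2; path=2; order=2
step 2: discover 5; path=2>5; order=2,5
step 3: discover 3; path=2>5>3; order=2,5,3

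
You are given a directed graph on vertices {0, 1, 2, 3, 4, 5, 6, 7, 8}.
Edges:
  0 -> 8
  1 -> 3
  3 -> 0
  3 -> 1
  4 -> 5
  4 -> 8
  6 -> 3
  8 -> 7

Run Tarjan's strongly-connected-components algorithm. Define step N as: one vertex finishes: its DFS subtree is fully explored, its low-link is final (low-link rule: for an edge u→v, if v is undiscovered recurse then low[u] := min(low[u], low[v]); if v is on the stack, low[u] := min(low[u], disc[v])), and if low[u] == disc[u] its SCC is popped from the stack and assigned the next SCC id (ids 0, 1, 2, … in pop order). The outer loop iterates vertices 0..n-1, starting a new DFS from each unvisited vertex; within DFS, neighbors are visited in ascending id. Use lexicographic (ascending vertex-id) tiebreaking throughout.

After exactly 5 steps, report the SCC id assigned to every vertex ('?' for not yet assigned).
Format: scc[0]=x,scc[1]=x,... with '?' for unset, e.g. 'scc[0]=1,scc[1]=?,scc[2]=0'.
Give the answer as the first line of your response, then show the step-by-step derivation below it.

scc[0]=2,scc[1]=3,scc[2]=?,scc[3]=3,scc[4]=?,scc[5]=?,scc[6]=?,scc[7]=0,scc[8]=1

step 1: low=(low[0]=0,low[1]=?,low[2]=?,low[3]=?,low[4]=?,low[5]=?,low[6]=?,low[7]=2,low[8]=1); scc=(scc[0]=?,scc[1]=?,scc[2]=?,scc[3]=?,scc[4]=?,scc[5]=?,scc[6]=?,scc[7]=0,scc[8]=?)
step 2: low=(low[0]=0,low[1]=?,low[2]=?,low[3]=?,low[4]=?,low[5]=?,low[6]=?,low[7]=2,low[8]=1); scc=(scc[0]=?,scc[1]=?,scc[2]=?,scc[3]=?,scc[4]=?,scc[5]=?,scc[6]=?,scc[7]=0,scc[8]=1)
step 3: low=(low[0]=0,low[1]=?,low[2]=?,low[3]=?,low[4]=?,low[5]=?,low[6]=?,low[7]=2,low[8]=1); scc=(scc[0]=2,scc[1]=?,scc[2]=?,scc[3]=?,scc[4]=?,scc[5]=?,scc[6]=?,scc[7]=0,scc[8]=1)
step 4: low=(low[0]=0,low[1]=3,low[2]=?,low[3]=3,low[4]=?,low[5]=?,low[6]=?,low[7]=2,low[8]=1); scc=(scc[0]=2,scc[1]=?,scc[2]=?,scc[3]=?,scc[4]=?,scc[5]=?,scc[6]=?,scc[7]=0,scc[8]=1)
step 5: low=(low[0]=0,low[1]=3,low[2]=?,low[3]=3,low[4]=?,low[5]=?,low[6]=?,low[7]=2,low[8]=1); scc=(scc[0]=2,scc[1]=3,scc[2]=?,scc[3]=3,scc[4]=?,scc[5]=?,scc[6]=?,scc[7]=0,scc[8]=1)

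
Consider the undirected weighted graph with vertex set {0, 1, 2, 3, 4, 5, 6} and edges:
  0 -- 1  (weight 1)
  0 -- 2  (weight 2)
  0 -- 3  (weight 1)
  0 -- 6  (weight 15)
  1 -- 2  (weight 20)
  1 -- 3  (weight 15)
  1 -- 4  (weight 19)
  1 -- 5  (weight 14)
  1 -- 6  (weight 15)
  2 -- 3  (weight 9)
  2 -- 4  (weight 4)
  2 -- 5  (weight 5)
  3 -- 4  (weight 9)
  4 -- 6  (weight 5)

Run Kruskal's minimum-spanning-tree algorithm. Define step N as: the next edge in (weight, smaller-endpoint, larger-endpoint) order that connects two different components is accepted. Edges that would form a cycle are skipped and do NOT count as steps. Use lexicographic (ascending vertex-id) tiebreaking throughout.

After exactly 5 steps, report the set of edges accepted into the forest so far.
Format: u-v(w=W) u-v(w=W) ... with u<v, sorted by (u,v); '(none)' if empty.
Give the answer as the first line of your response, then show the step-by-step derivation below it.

0-1(w=1) 0-2(w=2) 0-3(w=1) 2-4(w=4) 2-5(w=5)

step 1: add edge 0-1 (w=1); MST = {0-1(w=1)}
step 2: add edge 0-3 (w=1); MST = {0-1(w=1) 0-3(w=1)}
step 3: add edge 0-2 (w=2); MST = {0-1(w=1) 0-2(w=2) 0-3(w=1)}
step 4: add edge 2-4 (w=4); MST = {0-1(w=1) 0-2(w=2) 0-3(w=1) 2-4(w=4)}
step 5: add edge 2-5 (w=5); MST = {0-1(w=1) 0-2(w=2) 0-3(w=1) 2-4(w=4) 2-5(w=5)}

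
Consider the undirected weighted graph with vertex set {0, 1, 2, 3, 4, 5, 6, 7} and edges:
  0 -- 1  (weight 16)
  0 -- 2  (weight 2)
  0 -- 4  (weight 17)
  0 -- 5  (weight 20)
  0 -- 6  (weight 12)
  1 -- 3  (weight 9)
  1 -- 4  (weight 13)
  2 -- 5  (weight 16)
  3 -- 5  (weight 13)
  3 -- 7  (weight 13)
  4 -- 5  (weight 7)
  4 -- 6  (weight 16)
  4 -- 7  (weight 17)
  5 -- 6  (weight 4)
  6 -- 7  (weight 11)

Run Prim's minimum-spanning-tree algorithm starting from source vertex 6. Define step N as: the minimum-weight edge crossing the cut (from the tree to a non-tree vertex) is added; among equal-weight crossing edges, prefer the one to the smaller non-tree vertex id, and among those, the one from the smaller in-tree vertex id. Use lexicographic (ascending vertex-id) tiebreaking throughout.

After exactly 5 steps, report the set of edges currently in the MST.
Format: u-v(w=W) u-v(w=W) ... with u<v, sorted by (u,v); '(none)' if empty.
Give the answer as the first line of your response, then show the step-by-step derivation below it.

0-2(w=2) 0-6(w=12) 4-5(w=7) 5-6(w=4) 6-7(w=11)

step 1: add edge 5-6 (w=4); MST = {5-6(w=4)}
step 2: add edge 4-5 (w=7); MST = {4-5(w=7) 5-6(w=4)}
step 3: add edge 6-7 (w=11); MST = {4-5(w=7) 5-6(w=4) 6-7(w=11)}
step 4: add edge 0-6 (w=12); MST = {0-6(w=12) 4-5(w=7) 5-6(w=4) 6-7(w=11)}
step 5: add edge 0-2 (w=2); MST = {0-2(w=2) 0-6(w=12) 4-5(w=7) 5-6(w=4) 6-7(w=11)}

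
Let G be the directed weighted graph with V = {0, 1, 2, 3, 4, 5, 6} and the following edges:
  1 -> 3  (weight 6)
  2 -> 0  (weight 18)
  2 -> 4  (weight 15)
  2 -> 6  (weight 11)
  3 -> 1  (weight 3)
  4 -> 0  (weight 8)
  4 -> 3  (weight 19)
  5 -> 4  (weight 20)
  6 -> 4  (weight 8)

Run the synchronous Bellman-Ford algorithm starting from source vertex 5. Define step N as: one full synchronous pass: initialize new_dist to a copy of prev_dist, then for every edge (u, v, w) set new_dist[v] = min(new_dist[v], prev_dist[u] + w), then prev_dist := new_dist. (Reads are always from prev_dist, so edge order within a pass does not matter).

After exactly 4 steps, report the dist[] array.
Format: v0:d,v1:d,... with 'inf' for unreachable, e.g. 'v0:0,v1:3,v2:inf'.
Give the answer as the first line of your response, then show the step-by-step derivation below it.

v0:28,v1:42,v2:inf,v3:39,v4:20,v5:0,v6:inf

step 1: dist = v0:inf,v1:inf,v2:inf,v3:inf,v4:20,v5:0,v6:inf
step 2: dist = v0:28,v1:inf,v2:inf,v3:39,v4:20,v5:0,v6:inf
step 3: dist = v0:28,v1:42,v2:inf,v3:39,v4:20,v5:0,v6:inf
step 4: dist = v0:28,v1:42,v2:inf,v3:39,v4:20,v5:0,v6:inf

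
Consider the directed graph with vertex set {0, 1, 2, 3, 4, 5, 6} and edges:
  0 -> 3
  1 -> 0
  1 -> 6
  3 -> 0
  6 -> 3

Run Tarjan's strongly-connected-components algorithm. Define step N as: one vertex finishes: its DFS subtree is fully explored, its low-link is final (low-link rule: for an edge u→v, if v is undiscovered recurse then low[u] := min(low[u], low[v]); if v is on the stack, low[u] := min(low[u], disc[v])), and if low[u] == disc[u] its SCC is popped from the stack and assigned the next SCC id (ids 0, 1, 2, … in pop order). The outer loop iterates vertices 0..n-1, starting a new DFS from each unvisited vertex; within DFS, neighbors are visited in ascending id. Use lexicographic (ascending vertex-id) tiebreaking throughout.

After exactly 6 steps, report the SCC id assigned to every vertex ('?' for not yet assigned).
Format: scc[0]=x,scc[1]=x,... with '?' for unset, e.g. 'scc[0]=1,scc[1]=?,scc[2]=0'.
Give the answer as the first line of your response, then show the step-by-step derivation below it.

scc[0]=0,scc[1]=2,scc[2]=3,scc[3]=0,scc[4]=4,scc[5]=?,scc[6]=1

step 1: low=(low[0]=0,low[1]=?,low[2]=?,low[3]=0,low[4]=?,low[5]=?,low[6]=?); scc=(scc[0]=?,scc[1]=?,scc[2]=?,scc[3]=?,scc[4]=?,scc[5]=?,scc[6]=?)
step 2: low=(low[0]=0,low[1]=?,low[2]=?,low[3]=0,low[4]=?,low[5]=?,low[6]=?); scc=(scc[0]=0,scc[1]=?,scc[2]=?,scc[3]=0,scc[4]=?,scc[5]=?,scc[6]=?)
step 3: low=(low[0]=0,low[1]=2,low[2]=?,low[3]=0,low[4]=?,low[5]=?,low[6]=3); scc=(scc[0]=0,scc[1]=?,scc[2]=?,scc[3]=0,scc[4]=?,scc[5]=?,scc[6]=1)
step 4: low=(low[0]=0,low[1]=2,low[2]=?,low[3]=0,low[4]=?,low[5]=?,low[6]=3); scc=(scc[0]=0,scc[1]=2,scc[2]=?,scc[3]=0,scc[4]=?,scc[5]=?,scc[6]=1)
step 5: low=(low[0]=0,low[1]=2,low[2]=4,low[3]=0,low[4]=?,low[5]=?,low[6]=3); scc=(scc[0]=0,scc[1]=2,scc[2]=3,scc[3]=0,scc[4]=?,scc[5]=?,scc[6]=1)
step 6: low=(low[0]=0,low[1]=2,low[2]=4,low[3]=0,low[4]=5,low[5]=?,low[6]=3); scc=(scc[0]=0,scc[1]=2,scc[2]=3,scc[3]=0,scc[4]=4,scc[5]=?,scc[6]=1)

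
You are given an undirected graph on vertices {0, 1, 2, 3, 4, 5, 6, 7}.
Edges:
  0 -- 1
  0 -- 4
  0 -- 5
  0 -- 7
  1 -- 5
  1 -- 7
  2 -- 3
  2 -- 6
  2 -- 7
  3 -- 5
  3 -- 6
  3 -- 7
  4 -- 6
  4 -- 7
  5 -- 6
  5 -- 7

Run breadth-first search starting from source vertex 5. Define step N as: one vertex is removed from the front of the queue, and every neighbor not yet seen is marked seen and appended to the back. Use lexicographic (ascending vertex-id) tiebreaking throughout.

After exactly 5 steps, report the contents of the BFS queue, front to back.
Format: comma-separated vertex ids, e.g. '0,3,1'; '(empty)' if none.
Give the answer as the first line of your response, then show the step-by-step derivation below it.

7,4,2

step 1: dequeue 5; queue=[0,1,3,6,7]; order=5
step 2: dequeue 0; queue=[1,3,6,7,4]; order=5,0
step 3: dequeue 1; queue=[3,6,7,4]; order=5,0,1
step 4: dequeue 3; queue=[6,7,4,2]; order=5,0,1,3
step 5: dequeue 6; queue=[7,4,2]; order=5,0,1,3,6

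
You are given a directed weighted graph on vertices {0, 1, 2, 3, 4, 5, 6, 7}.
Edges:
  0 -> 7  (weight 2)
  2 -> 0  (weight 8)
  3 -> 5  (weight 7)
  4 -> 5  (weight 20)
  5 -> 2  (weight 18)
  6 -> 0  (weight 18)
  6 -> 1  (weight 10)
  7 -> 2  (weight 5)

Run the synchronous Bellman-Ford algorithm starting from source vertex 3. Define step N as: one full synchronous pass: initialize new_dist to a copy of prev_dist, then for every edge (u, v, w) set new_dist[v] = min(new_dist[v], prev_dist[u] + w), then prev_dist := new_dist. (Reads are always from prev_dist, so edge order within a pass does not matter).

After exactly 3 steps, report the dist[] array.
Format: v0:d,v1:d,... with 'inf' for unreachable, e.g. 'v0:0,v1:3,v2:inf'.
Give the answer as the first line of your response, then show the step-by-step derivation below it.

v0:33,v1:inf,v2:25,v3:0,v4:inf,v5:7,v6:inf,v7:inf

step 1: dist = v0:inf,v1:inf,v2:inf,v3:0,v4:inf,v5:7,v6:inf,v7:inf
step 2: dist = v0:inf,v1:inf,v2:25,v3:0,v4:inf,v5:7,v6:inf,v7:inf
step 3: dist = v0:33,v1:inf,v2:25,v3:0,v4:inf,v5:7,v6:inf,v7:inf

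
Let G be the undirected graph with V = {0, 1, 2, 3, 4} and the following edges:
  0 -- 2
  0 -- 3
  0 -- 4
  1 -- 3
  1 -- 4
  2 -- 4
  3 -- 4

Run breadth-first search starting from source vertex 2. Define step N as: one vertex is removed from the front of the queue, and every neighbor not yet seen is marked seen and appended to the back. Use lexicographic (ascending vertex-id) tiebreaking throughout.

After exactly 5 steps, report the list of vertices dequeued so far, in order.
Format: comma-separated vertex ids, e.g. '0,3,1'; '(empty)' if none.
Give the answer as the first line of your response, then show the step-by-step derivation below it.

2,0,4,3,1

step 1: dequeue 2; queue=[0,4]; order=2
step 2: dequeue 0; queue=[4,3]; order=2,0
step 3: dequeue 4; queue=[3,1]; order=2,0,4
step 4: dequeue 3; queue=[1]; order=2,0,4,3
step 5: dequeue 1; queue=[(empty)]; order=2,0,4,3,1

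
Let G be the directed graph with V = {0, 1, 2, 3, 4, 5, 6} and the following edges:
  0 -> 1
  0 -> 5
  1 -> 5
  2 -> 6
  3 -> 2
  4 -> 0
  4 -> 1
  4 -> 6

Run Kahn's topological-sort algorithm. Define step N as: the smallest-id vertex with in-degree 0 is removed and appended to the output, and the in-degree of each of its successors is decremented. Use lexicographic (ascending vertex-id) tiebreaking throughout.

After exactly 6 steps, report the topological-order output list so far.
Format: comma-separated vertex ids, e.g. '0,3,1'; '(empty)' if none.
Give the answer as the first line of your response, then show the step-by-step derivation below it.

3,2,4,0,1,5

step 1: output 3; order=[3]; indeg=(1,2,0,0,0,2,2)
step 2: output 2; order=[3,2]; indeg=(1,2,0,0,0,2,1)
step 3: output 4; order=[3,2,4]; indeg=(0,1,0,0,0,2,0)
step 4: output 0; order=[3,2,4,0]; indeg=(0,0,0,0,0,1,0)
step 5: output 1; order=[3,2,4,0,1]; indeg=(0,0,0,0,0,0,0)
step 6: output 5; order=[3,2,4,0,1,5]; indeg=(0,0,0,0,0,0,0)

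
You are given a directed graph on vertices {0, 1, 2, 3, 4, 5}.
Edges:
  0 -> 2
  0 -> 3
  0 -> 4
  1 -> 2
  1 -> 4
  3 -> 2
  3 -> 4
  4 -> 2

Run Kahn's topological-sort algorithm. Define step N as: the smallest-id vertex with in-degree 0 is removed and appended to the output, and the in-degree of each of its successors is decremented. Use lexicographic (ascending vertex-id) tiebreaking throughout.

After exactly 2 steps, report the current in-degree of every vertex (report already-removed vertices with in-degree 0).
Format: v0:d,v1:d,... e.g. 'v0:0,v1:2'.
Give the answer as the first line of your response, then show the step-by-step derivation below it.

v0:0,v1:0,v2:2,v3:0,v4:1,v5:0

step 1: output 0; order=[0]; indeg=(0,0,3,0,2,0)
step 2: output 1; order=[0,1]; indeg=(0,0,2,0,1,0)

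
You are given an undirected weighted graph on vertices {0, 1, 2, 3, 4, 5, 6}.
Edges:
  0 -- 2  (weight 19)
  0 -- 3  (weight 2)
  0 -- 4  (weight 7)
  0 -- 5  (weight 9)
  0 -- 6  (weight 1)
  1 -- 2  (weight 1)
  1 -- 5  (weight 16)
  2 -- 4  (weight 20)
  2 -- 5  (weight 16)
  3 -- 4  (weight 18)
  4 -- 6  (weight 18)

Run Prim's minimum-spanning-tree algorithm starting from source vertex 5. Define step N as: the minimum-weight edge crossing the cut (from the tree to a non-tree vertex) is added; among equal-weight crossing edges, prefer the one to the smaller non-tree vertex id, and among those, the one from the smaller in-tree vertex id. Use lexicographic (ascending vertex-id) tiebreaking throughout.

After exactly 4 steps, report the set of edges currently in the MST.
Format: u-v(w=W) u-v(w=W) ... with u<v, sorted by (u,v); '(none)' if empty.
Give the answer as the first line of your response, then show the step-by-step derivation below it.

0-3(w=2) 0-4(w=7) 0-5(w=9) 0-6(w=1)

step 1: add edge 0-5 (w=9); MST = {0-5(w=9)}
step 2: add edge 0-6 (w=1); MST = {0-5(w=9) 0-6(w=1)}
step 3: add edge 0-3 (w=2); MST = {0-3(w=2) 0-5(w=9) 0-6(w=1)}
step 4: add edge 0-4 (w=7); MST = {0-3(w=2) 0-4(w=7) 0-5(w=9) 0-6(w=1)}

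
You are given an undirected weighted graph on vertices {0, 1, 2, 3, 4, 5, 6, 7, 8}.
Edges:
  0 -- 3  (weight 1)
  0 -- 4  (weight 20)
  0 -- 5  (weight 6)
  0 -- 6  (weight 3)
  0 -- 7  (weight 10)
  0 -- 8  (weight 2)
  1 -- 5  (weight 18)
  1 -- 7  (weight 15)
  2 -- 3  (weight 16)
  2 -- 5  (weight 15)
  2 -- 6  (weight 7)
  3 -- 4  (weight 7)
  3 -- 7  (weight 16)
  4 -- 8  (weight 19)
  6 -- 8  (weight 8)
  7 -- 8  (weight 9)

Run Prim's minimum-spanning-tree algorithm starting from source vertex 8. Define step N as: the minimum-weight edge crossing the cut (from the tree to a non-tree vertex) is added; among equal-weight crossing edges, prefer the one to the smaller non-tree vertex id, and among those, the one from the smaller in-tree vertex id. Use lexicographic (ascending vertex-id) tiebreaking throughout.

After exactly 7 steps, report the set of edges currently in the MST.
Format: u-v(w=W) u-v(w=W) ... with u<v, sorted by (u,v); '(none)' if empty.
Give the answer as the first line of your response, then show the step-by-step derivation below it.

0-3(w=1) 0-5(w=6) 0-6(w=3) 0-8(w=2) 2-6(w=7) 3-4(w=7) 7-8(w=9)

step 1: add edge 0-8 (w=2); MST = {0-8(w=2)}
step 2: add edge 0-3 (w=1); MST = {0-3(w=1) 0-8(w=2)}
step 3: add edge 0-6 (w=3); MST = {0-3(w=1) 0-6(w=3) 0-8(w=2)}
step 4: add edge 0-5 (w=6); MST = {0-3(w=1) 0-5(w=6) 0-6(w=3) 0-8(w=2)}
step 5: add edge 2-6 (w=7); MST = {0-3(w=1) 0-5(w=6) 0-6(w=3) 0-8(w=2) 2-6(w=7)}
step 6: add edge 3-4 (w=7); MST = {0-3(w=1) 0-5(w=6) 0-6(w=3) 0-8(w=2) 2-6(w=7) 3-4(w=7)}
step 7: add edge 7-8 (w=9); MST = {0-3(w=1) 0-5(w=6) 0-6(w=3) 0-8(w=2) 2-6(w=7) 3-4(w=7) 7-8(w=9)}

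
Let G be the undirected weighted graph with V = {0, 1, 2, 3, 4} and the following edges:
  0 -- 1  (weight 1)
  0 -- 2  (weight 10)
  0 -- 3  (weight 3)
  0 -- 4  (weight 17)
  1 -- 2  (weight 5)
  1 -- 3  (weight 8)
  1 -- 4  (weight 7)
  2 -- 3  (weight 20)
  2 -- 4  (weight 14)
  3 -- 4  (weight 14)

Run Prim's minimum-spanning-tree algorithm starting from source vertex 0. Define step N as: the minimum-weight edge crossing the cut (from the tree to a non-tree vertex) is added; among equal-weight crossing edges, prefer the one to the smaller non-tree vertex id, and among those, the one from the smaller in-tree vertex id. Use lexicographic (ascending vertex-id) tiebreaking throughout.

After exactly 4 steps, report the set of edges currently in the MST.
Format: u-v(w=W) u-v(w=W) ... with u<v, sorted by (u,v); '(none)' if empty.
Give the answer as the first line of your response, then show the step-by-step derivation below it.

0-1(w=1) 0-3(w=3) 1-2(w=5) 1-4(w=7)

step 1: add edge 0-1 (w=1); MST = {0-1(w=1)}
step 2: add edge 0-3 (w=3); MST = {0-1(w=1) 0-3(w=3)}
step 3: add edge 1-2 (w=5); MST = {0-1(w=1) 0-3(w=3) 1-2(w=5)}
step 4: add edge 1-4 (w=7); MST = {0-1(w=1) 0-3(w=3) 1-2(w=5) 1-4(w=7)}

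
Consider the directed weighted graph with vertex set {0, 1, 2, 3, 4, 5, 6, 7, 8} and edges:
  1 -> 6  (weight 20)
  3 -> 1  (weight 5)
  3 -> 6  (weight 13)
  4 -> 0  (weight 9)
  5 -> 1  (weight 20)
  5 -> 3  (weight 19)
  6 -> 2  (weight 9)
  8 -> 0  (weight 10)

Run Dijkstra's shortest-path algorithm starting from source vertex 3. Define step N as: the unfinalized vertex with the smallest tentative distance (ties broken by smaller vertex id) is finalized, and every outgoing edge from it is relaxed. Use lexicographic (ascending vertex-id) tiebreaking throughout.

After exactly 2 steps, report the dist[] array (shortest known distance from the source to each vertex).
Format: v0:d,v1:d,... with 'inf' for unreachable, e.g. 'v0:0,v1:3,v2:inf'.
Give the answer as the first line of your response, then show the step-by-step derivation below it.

v0:inf,v1:5,v2:inf,v3:0,v4:inf,v5:inf,v6:13,v7:inf,v8:inf

step 1: dist = v0:inf,v1:5,v2:inf,v3:0,v4:inf,v5:inf,v6:13,v7:inf,v8:inf
step 2: dist = v0:inf,v1:5,v2:inf,v3:0,v4:inf,v5:inf,v6:13,v7:inf,v8:inf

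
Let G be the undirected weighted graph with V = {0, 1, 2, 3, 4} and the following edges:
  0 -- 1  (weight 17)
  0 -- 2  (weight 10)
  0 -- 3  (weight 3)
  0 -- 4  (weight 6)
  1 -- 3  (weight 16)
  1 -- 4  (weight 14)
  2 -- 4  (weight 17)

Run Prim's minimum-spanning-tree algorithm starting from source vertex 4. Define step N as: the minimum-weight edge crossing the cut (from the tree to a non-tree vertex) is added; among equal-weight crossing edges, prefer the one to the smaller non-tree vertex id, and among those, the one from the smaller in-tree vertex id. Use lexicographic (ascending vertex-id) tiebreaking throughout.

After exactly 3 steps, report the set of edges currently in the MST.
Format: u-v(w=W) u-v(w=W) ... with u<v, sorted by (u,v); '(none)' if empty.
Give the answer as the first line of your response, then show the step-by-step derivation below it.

0-2(w=10) 0-3(w=3) 0-4(w=6)

step 1: add edge 0-4 (w=6); MST = {0-4(w=6)}
step 2: add edge 0-3 (w=3); MST = {0-3(w=3) 0-4(w=6)}
step 3: add edge 0-2 (w=10); MST = {0-2(w=10) 0-3(w=3) 0-4(w=6)}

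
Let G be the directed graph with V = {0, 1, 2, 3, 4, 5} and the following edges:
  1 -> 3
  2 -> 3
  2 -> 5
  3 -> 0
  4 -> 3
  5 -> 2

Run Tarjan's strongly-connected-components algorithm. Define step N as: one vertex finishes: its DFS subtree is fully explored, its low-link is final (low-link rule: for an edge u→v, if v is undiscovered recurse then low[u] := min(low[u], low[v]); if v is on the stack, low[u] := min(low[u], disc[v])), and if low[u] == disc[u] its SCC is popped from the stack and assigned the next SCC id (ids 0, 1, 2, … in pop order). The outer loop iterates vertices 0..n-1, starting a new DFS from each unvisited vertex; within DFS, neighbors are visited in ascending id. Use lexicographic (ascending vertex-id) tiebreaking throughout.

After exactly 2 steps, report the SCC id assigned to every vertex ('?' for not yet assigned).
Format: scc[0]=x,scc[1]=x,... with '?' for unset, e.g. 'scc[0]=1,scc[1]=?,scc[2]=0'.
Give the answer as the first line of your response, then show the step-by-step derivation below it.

scc[0]=0,scc[1]=?,scc[2]=?,scc[3]=1,scc[4]=?,scc[5]=?

step 1: low=(low[0]=0,low[1]=?,low[2]=?,low[3]=?,low[4]=?,low[5]=?); scc=(scc[0]=0,scc[1]=?,scc[2]=?,scc[3]=?,scc[4]=?,scc[5]=?)
step 2: low=(low[0]=0,low[1]=1,low[2]=?,low[3]=2,low[4]=?,low[5]=?); scc=(scc[0]=0,scc[1]=?,scc[2]=?,scc[3]=1,scc[4]=?,scc[5]=?)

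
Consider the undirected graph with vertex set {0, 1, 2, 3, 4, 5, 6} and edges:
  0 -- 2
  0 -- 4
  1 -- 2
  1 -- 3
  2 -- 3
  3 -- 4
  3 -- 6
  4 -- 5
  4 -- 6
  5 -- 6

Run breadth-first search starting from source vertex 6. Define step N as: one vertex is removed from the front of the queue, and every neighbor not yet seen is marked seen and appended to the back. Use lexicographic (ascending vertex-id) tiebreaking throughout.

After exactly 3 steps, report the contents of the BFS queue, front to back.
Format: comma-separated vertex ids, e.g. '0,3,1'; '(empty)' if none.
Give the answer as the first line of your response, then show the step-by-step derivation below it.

5,1,2,0

step 1: dequeue 6; queue=[3,4,5]; order=6
step 2: dequeue 3; queue=[4,5,1,2]; order=6,3
step 3: dequeue 4; queue=[5,1,2,0]; order=6,3,4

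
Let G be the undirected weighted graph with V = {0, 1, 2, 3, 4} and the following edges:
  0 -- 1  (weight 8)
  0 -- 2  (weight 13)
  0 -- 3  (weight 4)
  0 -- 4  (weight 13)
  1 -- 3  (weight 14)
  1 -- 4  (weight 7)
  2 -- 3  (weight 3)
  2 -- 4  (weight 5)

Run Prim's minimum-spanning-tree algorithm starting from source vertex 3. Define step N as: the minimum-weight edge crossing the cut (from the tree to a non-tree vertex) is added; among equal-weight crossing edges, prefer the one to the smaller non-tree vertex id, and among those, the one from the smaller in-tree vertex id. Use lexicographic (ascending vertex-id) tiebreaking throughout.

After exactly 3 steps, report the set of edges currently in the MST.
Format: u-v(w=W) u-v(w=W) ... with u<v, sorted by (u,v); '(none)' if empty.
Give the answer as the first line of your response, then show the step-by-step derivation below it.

0-3(w=4) 2-3(w=3) 2-4(w=5)

step 1: add edge 2-3 (w=3); MST = {2-3(w=3)}
step 2: add edge 0-3 (w=4); MST = {0-3(w=4) 2-3(w=3)}
step 3: add edge 2-4 (w=5); MST = {0-3(w=4) 2-3(w=3) 2-4(w=5)}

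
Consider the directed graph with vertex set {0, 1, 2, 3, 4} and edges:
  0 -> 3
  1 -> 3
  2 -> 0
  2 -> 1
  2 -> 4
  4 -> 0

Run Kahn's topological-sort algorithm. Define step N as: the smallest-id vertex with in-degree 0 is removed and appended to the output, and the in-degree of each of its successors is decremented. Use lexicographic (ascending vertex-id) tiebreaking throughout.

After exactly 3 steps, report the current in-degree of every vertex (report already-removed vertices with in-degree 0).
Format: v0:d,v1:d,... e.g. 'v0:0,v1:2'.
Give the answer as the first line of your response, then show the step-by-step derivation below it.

v0:0,v1:0,v2:0,v3:1,v4:0

step 1: output 2; order=[2]; indeg=(1,0,0,2,0)
step 2: output 1; order=[2,1]; indeg=(1,0,0,1,0)
step 3: output 4; order=[2,1,4]; indeg=(0,0,0,1,0)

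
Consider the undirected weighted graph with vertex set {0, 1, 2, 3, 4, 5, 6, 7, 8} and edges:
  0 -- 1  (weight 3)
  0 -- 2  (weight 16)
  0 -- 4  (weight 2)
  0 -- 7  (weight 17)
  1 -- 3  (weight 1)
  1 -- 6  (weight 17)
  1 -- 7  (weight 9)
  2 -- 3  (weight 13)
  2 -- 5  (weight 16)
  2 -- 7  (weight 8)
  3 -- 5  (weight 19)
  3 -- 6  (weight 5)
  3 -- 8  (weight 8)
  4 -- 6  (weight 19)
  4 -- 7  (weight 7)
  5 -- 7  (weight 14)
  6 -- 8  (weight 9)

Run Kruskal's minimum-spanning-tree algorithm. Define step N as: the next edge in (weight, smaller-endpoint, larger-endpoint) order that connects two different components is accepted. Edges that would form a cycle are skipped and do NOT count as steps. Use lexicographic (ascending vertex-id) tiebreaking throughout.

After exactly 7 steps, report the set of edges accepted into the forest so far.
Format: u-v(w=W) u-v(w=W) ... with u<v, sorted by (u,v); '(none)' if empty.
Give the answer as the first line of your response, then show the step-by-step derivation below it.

0-1(w=3) 0-4(w=2) 1-3(w=1) 2-7(w=8) 3-6(w=5) 3-8(w=8) 4-7(w=7)

step 1: add edge 1-3 (w=1); MST = {1-3(w=1)}
step 2: add edge 0-4 (w=2); MST = {0-4(w=2) 1-3(w=1)}
step 3: add edge 0-1 (w=3); MST = {0-1(w=3) 0-4(w=2) 1-3(w=1)}
step 4: add edge 3-6 (w=5); MST = {0-1(w=3) 0-4(w=2) 1-3(w=1) 3-6(w=5)}
step 5: add edge 4-7 (w=7); MST = {0-1(w=3) 0-4(w=2) 1-3(w=1) 3-6(w=5) 4-7(w=7)}
step 6: add edge 2-7 (w=8); MST = {0-1(w=3) 0-4(w=2) 1-3(w=1) 2-7(w=8) 3-6(w=5) 4-7(w=7)}
step 7: add edge 3-8 (w=8); MST = {0-1(w=3) 0-4(w=2) 1-3(w=1) 2-7(w=8) 3-6(w=5) 3-8(w=8) 4-7(w=7)}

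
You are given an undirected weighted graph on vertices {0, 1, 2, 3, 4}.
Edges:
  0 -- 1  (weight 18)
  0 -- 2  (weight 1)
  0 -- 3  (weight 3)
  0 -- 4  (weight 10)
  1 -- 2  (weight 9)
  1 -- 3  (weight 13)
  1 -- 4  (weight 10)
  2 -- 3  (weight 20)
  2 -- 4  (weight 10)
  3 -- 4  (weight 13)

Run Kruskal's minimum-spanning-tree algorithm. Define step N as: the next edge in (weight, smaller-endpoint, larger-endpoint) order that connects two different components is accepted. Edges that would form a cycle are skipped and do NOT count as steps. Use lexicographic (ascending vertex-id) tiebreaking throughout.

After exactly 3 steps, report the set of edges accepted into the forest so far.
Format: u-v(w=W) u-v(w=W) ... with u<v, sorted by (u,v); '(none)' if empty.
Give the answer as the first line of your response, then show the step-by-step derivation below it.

0-2(w=1) 0-3(w=3) 1-2(w=9)

step 1: add edge 0-2 (w=1); MST = {0-2(w=1)}
step 2: add edge 0-3 (w=3); MST = {0-2(w=1) 0-3(w=3)}
step 3: add edge 1-2 (w=9); MST = {0-2(w=1) 0-3(w=3) 1-2(w=9)}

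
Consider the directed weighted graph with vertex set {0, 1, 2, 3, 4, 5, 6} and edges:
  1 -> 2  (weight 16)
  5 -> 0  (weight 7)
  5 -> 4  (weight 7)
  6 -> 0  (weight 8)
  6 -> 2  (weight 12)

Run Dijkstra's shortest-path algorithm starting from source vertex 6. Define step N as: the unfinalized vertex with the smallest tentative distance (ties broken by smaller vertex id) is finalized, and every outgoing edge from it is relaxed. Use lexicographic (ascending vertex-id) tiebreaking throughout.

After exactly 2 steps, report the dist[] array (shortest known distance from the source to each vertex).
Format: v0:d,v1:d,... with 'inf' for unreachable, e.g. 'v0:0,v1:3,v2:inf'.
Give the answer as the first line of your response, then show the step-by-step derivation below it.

v0:8,v1:inf,v2:12,v3:inf,v4:inf,v5:inf,v6:0

step 1: dist = v0:8,v1:inf,v2:12,v3:inf,v4:inf,v5:inf,v6:0
step 2: dist = v0:8,v1:inf,v2:12,v3:inf,v4:inf,v5:inf,v6:0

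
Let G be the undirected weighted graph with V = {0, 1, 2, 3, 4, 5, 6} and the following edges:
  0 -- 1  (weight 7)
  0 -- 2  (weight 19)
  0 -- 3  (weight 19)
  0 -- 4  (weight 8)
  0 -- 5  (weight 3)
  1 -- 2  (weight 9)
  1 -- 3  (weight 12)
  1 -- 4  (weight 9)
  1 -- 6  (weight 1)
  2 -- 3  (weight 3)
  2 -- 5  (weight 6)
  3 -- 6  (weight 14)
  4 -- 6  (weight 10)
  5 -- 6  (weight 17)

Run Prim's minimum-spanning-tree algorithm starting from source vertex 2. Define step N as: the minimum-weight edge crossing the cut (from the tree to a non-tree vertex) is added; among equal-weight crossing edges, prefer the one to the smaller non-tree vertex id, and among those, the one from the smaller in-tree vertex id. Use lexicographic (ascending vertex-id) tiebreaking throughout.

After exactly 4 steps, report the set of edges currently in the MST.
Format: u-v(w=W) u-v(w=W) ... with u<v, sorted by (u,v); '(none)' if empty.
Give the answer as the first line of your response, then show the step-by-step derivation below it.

0-1(w=7) 0-5(w=3) 2-3(w=3) 2-5(w=6)

step 1: add edge 2-3 (w=3); MST = {2-3(w=3)}
step 2: add edge 2-5 (w=6); MST = {2-3(w=3) 2-5(w=6)}
step 3: add edge 0-5 (w=3); MST = {0-5(w=3) 2-3(w=3) 2-5(w=6)}
step 4: add edge 0-1 (w=7); MST = {0-1(w=7) 0-5(w=3) 2-3(w=3) 2-5(w=6)}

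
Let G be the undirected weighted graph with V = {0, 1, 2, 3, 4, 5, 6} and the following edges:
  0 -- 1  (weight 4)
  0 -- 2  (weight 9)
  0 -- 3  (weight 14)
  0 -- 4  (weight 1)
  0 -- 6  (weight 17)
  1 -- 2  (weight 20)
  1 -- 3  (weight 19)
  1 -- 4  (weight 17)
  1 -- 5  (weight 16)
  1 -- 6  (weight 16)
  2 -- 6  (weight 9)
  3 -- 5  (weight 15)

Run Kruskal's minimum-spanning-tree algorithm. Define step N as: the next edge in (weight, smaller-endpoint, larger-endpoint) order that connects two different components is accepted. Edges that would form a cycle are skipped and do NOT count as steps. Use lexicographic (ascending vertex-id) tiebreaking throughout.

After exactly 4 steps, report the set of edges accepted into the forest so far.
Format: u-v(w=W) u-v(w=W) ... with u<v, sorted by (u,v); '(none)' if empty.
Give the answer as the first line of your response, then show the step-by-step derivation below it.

0-1(w=4) 0-2(w=9) 0-4(w=1) 2-6(w=9)

step 1: add edge 0-4 (w=1); MST = {0-4(w=1)}
step 2: add edge 0-1 (w=4); MST = {0-1(w=4) 0-4(w=1)}
step 3: add edge 0-2 (w=9); MST = {0-1(w=4) 0-2(w=9) 0-4(w=1)}
step 4: add edge 2-6 (w=9); MST = {0-1(w=4) 0-2(w=9) 0-4(w=1) 2-6(w=9)}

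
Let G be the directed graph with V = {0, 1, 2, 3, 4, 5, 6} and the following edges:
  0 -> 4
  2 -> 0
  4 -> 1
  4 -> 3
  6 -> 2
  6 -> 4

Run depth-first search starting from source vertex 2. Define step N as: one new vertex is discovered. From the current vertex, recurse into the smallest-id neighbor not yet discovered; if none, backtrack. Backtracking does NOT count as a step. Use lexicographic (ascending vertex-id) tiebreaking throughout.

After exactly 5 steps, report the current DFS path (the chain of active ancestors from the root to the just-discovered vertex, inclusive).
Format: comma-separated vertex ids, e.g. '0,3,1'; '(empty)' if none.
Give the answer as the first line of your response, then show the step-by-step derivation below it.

2,0,4,3

step 1: discover 2; path=2; order=2
step 2: discover 0; path=2>0; order=2,0
step 3: discover 4; path=2>0>4; order=2,0,4
step 4: discover 1; path=2>0>4>1; order=2,0,4,1
step 5: discover 3; path=2>0>4>3; order=2,0,4,1,3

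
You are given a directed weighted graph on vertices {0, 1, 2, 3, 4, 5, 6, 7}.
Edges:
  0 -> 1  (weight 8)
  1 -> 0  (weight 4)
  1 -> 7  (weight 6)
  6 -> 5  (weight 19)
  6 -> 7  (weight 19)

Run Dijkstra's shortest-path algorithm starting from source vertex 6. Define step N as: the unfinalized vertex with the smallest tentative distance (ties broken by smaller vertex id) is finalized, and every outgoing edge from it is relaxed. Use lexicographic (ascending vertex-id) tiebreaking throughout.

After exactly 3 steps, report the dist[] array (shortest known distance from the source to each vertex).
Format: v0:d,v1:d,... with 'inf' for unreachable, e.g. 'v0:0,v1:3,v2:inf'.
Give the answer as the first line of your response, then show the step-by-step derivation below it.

v0:inf,v1:inf,v2:inf,v3:inf,v4:inf,v5:19,v6:0,v7:19

step 1: dist = v0:inf,v1:inf,v2:inf,v3:inf,v4:inf,v5:19,v6:0,v7:19
step 2: dist = v0:inf,v1:inf,v2:inf,v3:inf,v4:inf,v5:19,v6:0,v7:19
step 3: dist = v0:inf,v1:inf,v2:inf,v3:inf,v4:inf,v5:19,v6:0,v7:19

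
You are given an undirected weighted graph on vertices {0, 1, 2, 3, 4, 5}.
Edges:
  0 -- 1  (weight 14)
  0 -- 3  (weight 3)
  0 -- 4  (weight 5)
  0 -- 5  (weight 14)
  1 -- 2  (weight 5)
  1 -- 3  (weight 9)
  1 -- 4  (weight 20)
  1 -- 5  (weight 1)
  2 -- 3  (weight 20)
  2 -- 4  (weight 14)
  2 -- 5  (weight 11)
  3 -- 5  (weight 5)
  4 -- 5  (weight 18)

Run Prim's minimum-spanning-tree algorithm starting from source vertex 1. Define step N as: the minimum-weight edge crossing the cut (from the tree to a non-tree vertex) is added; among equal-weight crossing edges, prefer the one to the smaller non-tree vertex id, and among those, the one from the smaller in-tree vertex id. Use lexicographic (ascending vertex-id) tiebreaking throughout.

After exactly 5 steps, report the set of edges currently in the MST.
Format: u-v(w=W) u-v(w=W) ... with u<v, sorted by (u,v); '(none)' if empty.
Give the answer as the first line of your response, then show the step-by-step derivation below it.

0-3(w=3) 0-4(w=5) 1-2(w=5) 1-5(w=1) 3-5(w=5)

step 1: add edge 1-5 (w=1); MST = {1-5(w=1)}
step 2: add edge 1-2 (w=5); MST = {1-2(w=5) 1-5(w=1)}
step 3: add edge 3-5 (w=5); MST = {1-2(w=5) 1-5(w=1) 3-5(w=5)}
step 4: add edge 0-3 (w=3); MST = {0-3(w=3) 1-2(w=5) 1-5(w=1) 3-5(w=5)}
step 5: add edge 0-4 (w=5); MST = {0-3(w=3) 0-4(w=5) 1-2(w=5) 1-5(w=1) 3-5(w=5)}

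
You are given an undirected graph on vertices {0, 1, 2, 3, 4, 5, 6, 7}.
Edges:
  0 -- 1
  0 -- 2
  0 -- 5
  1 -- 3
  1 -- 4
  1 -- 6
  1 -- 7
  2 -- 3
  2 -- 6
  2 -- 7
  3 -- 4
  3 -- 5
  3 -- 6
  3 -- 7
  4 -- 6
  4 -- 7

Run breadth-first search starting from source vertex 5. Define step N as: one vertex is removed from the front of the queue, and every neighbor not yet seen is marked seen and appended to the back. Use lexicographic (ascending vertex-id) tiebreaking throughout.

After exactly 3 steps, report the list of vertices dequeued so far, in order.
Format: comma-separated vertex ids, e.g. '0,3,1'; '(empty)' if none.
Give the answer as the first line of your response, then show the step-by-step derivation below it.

5,0,3

step 1: dequeue 5; queue=[0,3]; order=5
step 2: dequeue 0; queue=[3,1,2]; order=5,0
step 3: dequeue 3; queue=[1,2,4,6,7]; order=5,0,3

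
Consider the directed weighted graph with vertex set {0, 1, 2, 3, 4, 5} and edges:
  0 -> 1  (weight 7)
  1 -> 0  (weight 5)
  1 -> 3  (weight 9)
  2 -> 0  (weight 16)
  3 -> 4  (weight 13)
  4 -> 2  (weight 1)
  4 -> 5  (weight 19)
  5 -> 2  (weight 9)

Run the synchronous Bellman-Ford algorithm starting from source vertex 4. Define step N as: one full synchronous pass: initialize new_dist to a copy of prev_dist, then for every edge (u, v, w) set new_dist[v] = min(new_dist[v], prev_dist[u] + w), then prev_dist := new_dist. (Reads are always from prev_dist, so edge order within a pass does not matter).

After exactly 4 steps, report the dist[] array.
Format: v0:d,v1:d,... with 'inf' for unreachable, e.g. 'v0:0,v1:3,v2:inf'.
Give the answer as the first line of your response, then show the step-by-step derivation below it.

v0:17,v1:24,v2:1,v3:33,v4:0,v5:19

step 1: dist = v0:inf,v1:inf,v2:1,v3:inf,v4:0,v5:19
step 2: dist = v0:17,v1:inf,v2:1,v3:inf,v4:0,v5:19
step 3: dist = v0:17,v1:24,v2:1,v3:inf,v4:0,v5:19
step 4: dist = v0:17,v1:24,v2:1,v3:33,v4:0,v5:19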